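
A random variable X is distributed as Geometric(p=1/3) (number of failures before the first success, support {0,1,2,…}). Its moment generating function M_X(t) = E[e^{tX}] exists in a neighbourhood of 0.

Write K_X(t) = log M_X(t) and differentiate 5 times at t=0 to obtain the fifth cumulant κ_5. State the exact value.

M_X(t) = 1/(3*(1 - 2*e^(t)/3))
K_X(t) = log M_X(t) = -log(1 - 2*e^(t)/3) - log(3)
D^5[K](t) = (-48*e^(4*t) - 792*e^(3*t) - 1188*e^(2*t) - 162*e^(t))/(32*e^(5*t) - 240*e^(4*t) + 720*e^(3*t) - 1080*e^(2*t) + 810*e^(t) - 243)

κ_5 = D^5[K](0) = 2190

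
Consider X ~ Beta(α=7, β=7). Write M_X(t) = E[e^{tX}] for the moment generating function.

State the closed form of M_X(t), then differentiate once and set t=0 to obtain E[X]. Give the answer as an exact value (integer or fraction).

E[X] = M′(0) = 1/2

M_X(t) = ₁F₁(7; 14; t)
M′(t) = ₁F₁(8; 15; t)/2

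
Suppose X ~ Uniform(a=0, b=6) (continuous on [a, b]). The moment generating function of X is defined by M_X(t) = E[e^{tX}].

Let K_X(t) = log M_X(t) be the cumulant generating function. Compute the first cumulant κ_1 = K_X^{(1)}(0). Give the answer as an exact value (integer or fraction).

M_X(t) = (e^(6*t) - 1)/(6*t)
K_X(t) = log M_X(t) = -log(t) + log(e^(6*t) - 1) - log(6)
K^(1)(t) = (6*t*e^(6*t) - e^(6*t) + 1)/(t*e^(6*t) - t)

κ_1 = K^(1)(0) = 3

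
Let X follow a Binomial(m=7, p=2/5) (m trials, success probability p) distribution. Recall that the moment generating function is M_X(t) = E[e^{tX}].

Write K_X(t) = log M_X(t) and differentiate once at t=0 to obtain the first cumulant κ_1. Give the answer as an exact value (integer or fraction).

M_X(t) = (2*e^(t)/5 + 3/5)^7
K_X(t) = log M_X(t) = 7*log(2*e^(t)/5 + 3/5)
K′(t) = 14*e^(t)/(2*e^(t) + 3)

κ_1 = K′(0) = 14/5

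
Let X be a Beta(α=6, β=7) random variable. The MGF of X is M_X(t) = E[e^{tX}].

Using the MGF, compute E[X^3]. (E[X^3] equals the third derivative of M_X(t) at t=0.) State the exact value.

E[X^3] = d^3M/dt^3 |_{t=0} = 8/65

M_X(t) = ₁F₁(6; 13; t)
dM/dt = 6*₁F₁(7; 14; t)/13
d^2M/dt^2 = 3*₁F₁(8; 15; t)/13
d^3M/dt^3 = 8*₁F₁(9; 16; t)/65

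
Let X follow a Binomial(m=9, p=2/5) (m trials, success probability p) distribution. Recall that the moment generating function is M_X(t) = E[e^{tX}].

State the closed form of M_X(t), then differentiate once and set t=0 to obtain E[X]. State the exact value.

E[X] = M′(0) = 18/5

M_X(t) = (2*e^(t)/5 + 3/5)^9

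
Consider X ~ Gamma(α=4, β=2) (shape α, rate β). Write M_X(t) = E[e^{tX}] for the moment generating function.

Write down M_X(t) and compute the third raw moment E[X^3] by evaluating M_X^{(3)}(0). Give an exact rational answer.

E[X^3] = M′′′(0) = 15

M_X(t) = 16/(2 - t)^4
M′(t) = -64/(t^5 - 10*t^4 + 40*t^3 - 80*t^2 + 80*t - 32)
M′′(t) = 320/(t^6 - 12*t^5 + 60*t^4 - 160*t^3 + 240*t^2 - 192*t + 64)
M′′′(t) = -1920/(t^7 - 14*t^6 + 84*t^5 - 280*t^4 + 560*t^3 - 672*t^2 + 448*t - 128)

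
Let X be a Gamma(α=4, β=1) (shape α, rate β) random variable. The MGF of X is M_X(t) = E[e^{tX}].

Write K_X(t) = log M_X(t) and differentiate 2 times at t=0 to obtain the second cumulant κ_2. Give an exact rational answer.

M_X(t) = (1 - t)^(-4)
K_X(t) = log M_X(t) = -4*log(1 - t)
D^2[K](t) = 4/(t^2 - 2*t + 1)

κ_2 = D^2[K](0) = 4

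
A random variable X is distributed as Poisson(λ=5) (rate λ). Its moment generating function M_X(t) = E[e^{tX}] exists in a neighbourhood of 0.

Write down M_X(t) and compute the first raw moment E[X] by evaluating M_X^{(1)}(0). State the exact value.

M_X(t) = e^(5*e^(t) - 5)
D[M](t) = 5*e^(-5)*e^(t)*e^(5*e^(t))

E[X] = D[M](0) = 5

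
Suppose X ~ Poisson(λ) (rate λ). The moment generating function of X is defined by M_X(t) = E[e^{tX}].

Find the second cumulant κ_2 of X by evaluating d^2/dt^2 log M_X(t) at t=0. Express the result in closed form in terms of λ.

M_X(t) = e^(λ*(e^(t) - 1))
K_X(t) = log M_X(t) = λ*(e^(t) - 1)
K′(t) = λ*e^(t)
K′′(t) = λ*e^(t)

κ_2 = K′′(0) = λ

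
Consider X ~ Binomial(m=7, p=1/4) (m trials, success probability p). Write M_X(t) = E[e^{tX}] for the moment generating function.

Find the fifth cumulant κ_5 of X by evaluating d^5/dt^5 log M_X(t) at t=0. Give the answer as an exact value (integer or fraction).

M_X(t) = (e^(t)/4 + 3/4)^7
K_X(t) = log M_X(t) = 7*log(e^(t)/4 + 3/4)
K′(t) = 7*e^(t)/(e^(t) + 3)
K′′(t) = 21*e^(t)/(e^(2*t) + 6*e^(t) + 9)
K′′′(t) = (-21*e^(2*t) + 63*e^(t))/(e^(3*t) + 9*e^(2*t) + 27*e^(t) + 27)
K′′′′(t) = (21*e^(3*t) - 252*e^(2*t) + 189*e^(t))/(e^(4*t) + 12*e^(3*t) + 54*e^(2*t) + 108*e^(t) + 81)
K′′′′′(t) = (-21*e^(4*t) + 693*e^(3*t) - 2079*e^(2*t) + 567*e^(t))/(e^(5*t) + 15*e^(4*t) + 90*e^(3*t) + 270*e^(2*t) + 405*e^(t) + 243)

κ_5 = K′′′′′(0) = -105/128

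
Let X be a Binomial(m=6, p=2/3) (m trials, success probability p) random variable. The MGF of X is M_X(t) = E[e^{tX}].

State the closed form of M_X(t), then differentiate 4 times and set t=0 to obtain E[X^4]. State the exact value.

M_X(t) = (2*e^(t)/3 + 1/3)^6
dM/dt = 128*e^(6*t)/243 + 320*e^(5*t)/243 + 320*e^(4*t)/243 + 160*e^(3*t)/243 + 40*e^(2*t)/243 + 4*e^(t)/243
d^2M/dt^2 = 256*e^(6*t)/81 + 1600*e^(5*t)/243 + 1280*e^(4*t)/243 + 160*e^(3*t)/81 + 80*e^(2*t)/243 + 4*e^(t)/243
d^3M/dt^3 = 512*e^(6*t)/27 + 8000*e^(5*t)/243 + 5120*e^(4*t)/243 + 160*e^(3*t)/27 + 160*e^(2*t)/243 + 4*e^(t)/243
d^4M/dt^4 = 1024*e^(6*t)/9 + 40000*e^(5*t)/243 + 20480*e^(4*t)/243 + 160*e^(3*t)/9 + 320*e^(2*t)/243 + 4*e^(t)/243

E[X^4] = d^4M/dt^4 |_{t=0} = 3436/9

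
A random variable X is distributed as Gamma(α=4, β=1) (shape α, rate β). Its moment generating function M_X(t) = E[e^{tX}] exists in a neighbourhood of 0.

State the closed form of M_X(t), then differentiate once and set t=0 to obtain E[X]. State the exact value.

M_X(t) = (1 - t)^(-4)
D[M](t) = -4/(t^5 - 5*t^4 + 10*t^3 - 10*t^2 + 5*t - 1)

E[X] = D[M](0) = 4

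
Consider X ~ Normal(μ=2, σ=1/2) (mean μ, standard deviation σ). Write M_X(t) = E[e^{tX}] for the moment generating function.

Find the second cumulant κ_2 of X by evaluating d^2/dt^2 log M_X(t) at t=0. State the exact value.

M_X(t) = e^(t^2/8 + 2*t)
K_X(t) = log M_X(t) = t^2/8 + 2*t
D^2[K](t) = 1/4

κ_2 = D^2[K](0) = 1/4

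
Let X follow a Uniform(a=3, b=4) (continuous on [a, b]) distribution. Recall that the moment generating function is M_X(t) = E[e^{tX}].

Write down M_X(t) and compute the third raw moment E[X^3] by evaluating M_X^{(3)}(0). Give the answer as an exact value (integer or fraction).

E[X^3] = D^3[M](0) = 175/4

M_X(t) = (e^(4*t) - e^(3*t))/t
D^3[M](t) = (64*t^3*e^(4*t) - 27*t^3*e^(3*t) - 48*t^2*e^(4*t) + 27*t^2*e^(3*t) + 24*t*e^(4*t) - 18*t*e^(3*t) - 6*e^(4*t) + 6*e^(3*t))/t^4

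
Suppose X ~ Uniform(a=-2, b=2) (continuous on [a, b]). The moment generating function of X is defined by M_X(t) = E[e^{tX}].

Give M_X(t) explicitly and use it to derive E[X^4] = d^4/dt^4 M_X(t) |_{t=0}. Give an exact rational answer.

E[X^4] = M^(4)(0) = 16/5

M_X(t) = (e^(2*t) - e^(-2*t))/(4*t)
M^(4)(t) = (4*t^4*e^(4*t) - 4*t^4 - 8*t^3*e^(4*t) - 8*t^3 + 12*t^2*e^(4*t) - 12*t^2 - 12*t*e^(4*t) - 12*t + 6*e^(4*t) - 6)*e^(-2*t)/t^5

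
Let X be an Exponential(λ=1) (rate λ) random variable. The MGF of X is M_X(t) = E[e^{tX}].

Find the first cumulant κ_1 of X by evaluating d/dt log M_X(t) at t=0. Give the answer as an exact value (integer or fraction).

M_X(t) = 1/(1 - t)
K_X(t) = log M_X(t) = -log(1 - t)
K^(1)(t) = -1/(t - 1)

κ_1 = K^(1)(0) = 1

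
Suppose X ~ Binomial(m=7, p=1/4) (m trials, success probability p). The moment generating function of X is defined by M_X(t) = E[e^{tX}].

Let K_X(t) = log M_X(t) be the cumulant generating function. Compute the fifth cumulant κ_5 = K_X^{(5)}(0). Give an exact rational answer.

κ_5 = D^5[K](0) = -105/128

M_X(t) = (e^(t)/4 + 3/4)^7
K_X(t) = log M_X(t) = 7*log(e^(t)/4 + 3/4)
D^5[K](t) = (-21*e^(4*t) + 693*e^(3*t) - 2079*e^(2*t) + 567*e^(t))/(e^(5*t) + 15*e^(4*t) + 90*e^(3*t) + 270*e^(2*t) + 405*e^(t) + 243)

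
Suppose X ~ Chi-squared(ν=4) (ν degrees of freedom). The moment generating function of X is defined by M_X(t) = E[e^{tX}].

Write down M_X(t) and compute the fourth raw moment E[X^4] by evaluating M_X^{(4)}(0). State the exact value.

E[X^4] = M′′′′(0) = 1920

M_X(t) = (1 - 2*t)^(-2)
M′(t) = -4/(8*t^3 - 12*t^2 + 6*t - 1)
M′′(t) = 24/(16*t^4 - 32*t^3 + 24*t^2 - 8*t + 1)
M′′′(t) = -192/(32*t^5 - 80*t^4 + 80*t^3 - 40*t^2 + 10*t - 1)
M′′′′(t) = 1920/(64*t^6 - 192*t^5 + 240*t^4 - 160*t^3 + 60*t^2 - 12*t + 1)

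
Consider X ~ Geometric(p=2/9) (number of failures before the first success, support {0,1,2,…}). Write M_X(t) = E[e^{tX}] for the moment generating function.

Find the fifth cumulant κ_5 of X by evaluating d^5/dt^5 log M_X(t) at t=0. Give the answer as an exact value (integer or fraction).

κ_5 = d^5K/dt^5 |_{t=0} = 23940

M_X(t) = 2/(9*(1 - 7*e^(t)/9))
K_X(t) = log M_X(t) = -log(1 - 7*e^(t)/9) - 2*log(3) + log(2)
dK/dt = -7*e^(t)/(7*e^(t) - 9)
d^2K/dt^2 = 63*e^(t)/(49*e^(2*t) - 126*e^(t) + 81)
d^3K/dt^3 = (-441*e^(2*t) - 567*e^(t))/(343*e^(3*t) - 1323*e^(2*t) + 1701*e^(t) - 729)
d^4K/dt^4 = (3087*e^(3*t) + 15876*e^(2*t) + 5103*e^(t))/(2401*e^(4*t) - 12348*e^(3*t) + 23814*e^(2*t) - 20412*e^(t) + 6561)
d^5K/dt^5 = (-21609*e^(4*t) - 305613*e^(3*t) - 392931*e^(2*t) - 45927*e^(t))/(16807*e^(5*t) - 108045*e^(4*t) + 277830*e^(3*t) - 357210*e^(2*t) + 229635*e^(t) - 59049)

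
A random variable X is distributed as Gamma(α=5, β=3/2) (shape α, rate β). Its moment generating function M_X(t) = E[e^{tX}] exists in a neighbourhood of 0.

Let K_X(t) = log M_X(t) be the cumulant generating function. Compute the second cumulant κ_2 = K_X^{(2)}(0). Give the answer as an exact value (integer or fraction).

κ_2 = K^(2)(0) = 20/9

M_X(t) = 243/(32*(3/2 - t)^5)
K_X(t) = log M_X(t) = -5*log(3/2 - t) - 5*log(2) + 5*log(3)
K^(2)(t) = 20/(4*t^2 - 12*t + 9)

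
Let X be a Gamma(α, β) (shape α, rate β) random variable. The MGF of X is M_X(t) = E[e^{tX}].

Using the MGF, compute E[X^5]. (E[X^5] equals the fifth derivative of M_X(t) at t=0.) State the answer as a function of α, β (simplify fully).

E[X^5] = D^5[M](0) = α*(α^4 + 10*α^3 + 35*α^2 + 50*α + 24)/β^5

M_X(t) = (β/(β - t))^α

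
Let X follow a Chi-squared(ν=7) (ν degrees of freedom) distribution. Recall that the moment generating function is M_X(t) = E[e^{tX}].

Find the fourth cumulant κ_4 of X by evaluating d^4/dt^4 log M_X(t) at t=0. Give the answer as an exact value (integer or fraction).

M_X(t) = (1 - 2*t)^(-7/2)
K_X(t) = log M_X(t) = -7*log(1 - 2*t)/2
K′(t) = -7/(2*t - 1)
K′′(t) = 14/(4*t^2 - 4*t + 1)
K′′′(t) = -56/(8*t^3 - 12*t^2 + 6*t - 1)
K′′′′(t) = 336/(16*t^4 - 32*t^3 + 24*t^2 - 8*t + 1)

κ_4 = K′′′′(0) = 336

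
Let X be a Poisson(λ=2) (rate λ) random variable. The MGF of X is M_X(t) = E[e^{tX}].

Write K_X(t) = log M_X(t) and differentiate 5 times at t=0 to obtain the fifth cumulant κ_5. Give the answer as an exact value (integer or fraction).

M_X(t) = e^(2*e^(t) - 2)
K_X(t) = log M_X(t) = 2*e^(t) - 2
D^5[K](t) = 2*e^(t)

κ_5 = D^5[K](0) = 2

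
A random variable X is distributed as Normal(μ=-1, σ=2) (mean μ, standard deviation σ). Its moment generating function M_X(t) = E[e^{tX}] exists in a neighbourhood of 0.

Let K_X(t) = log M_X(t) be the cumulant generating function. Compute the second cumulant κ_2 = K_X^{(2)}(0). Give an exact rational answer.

κ_2 = D^2[K](0) = 4

M_X(t) = e^(2*t^2 - t)
K_X(t) = log M_X(t) = 2*t^2 - t
D^2[K](t) = 4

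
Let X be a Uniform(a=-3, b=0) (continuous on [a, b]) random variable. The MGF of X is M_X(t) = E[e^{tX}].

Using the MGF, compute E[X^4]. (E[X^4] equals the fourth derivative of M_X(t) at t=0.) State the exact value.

E[X^4] = M^(4)(0) = 81/5

M_X(t) = (1 - e^(-3*t))/(3*t)
M^(4)(t) = (-27*t^4 - 36*t^3 - 36*t^2 - 24*t + 8*e^(3*t) - 8)*e^(-3*t)/t^5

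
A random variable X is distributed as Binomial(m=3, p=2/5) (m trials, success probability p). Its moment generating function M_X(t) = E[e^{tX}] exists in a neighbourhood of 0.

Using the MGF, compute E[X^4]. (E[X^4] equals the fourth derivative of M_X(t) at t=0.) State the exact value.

E[X^4] = D^4[M](0) = 1278/125

M_X(t) = (2*e^(t)/5 + 3/5)^3
D^4[M](t) = 648*e^(3*t)/125 + 576*e^(2*t)/125 + 54*e^(t)/125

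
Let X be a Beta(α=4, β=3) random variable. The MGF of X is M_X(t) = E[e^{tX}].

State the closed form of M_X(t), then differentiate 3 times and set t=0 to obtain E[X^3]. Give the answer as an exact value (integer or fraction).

E[X^3] = d^3M/dt^3 |_{t=0} = 5/21

M_X(t) = ₁F₁(4; 7; t)
dM/dt = 4*₁F₁(5; 8; t)/7
d^2M/dt^2 = 5*₁F₁(6; 9; t)/14
d^3M/dt^3 = 5*₁F₁(7; 10; t)/21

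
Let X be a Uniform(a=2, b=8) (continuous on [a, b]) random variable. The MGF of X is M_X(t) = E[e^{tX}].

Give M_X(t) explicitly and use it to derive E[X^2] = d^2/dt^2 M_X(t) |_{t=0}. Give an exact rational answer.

E[X^2] = M^(2)(0) = 28

M_X(t) = (e^(8*t) - e^(2*t))/(6*t)
M^(2)(t) = (32*t^2*e^(8*t) - 2*t^2*e^(2*t) - 8*t*e^(8*t) + 2*t*e^(2*t) + e^(8*t) - e^(2*t))/(3*t^3)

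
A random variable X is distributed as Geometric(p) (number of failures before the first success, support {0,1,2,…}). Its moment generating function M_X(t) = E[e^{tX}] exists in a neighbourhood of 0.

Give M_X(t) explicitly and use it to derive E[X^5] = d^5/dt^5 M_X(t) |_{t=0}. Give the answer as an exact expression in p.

E[X^5] = D^5[M](0) = -1 + 31/p - 180/p^2 + 390/p^3 - 360/p^4 + 120/p^5

M_X(t) = p/(-(1 - p)*e^(t) + 1)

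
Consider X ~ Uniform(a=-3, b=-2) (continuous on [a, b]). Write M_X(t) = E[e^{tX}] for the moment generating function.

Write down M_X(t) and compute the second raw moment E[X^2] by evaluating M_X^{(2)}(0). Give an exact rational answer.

M_X(t) = (e^(-2*t) - e^(-3*t))/t
D^2[M](t) = (4*t^2*e^(t) - 9*t^2 + 4*t*e^(t) - 6*t + 2*e^(t) - 2)*e^(-3*t)/t^3

E[X^2] = D^2[M](0) = 19/3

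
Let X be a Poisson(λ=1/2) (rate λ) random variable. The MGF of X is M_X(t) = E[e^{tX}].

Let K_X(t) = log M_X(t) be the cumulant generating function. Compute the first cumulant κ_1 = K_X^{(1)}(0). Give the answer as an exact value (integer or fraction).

κ_1 = K′(0) = 1/2

M_X(t) = e^(e^(t)/2 - 1/2)
K_X(t) = log M_X(t) = e^(t)/2 - 1/2
K′(t) = e^(t)/2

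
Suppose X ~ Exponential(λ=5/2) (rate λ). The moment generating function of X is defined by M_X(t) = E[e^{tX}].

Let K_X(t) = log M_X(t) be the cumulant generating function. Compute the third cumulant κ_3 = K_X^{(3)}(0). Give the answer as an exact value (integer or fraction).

κ_3 = d^3K/dt^3 |_{t=0} = 16/125

M_X(t) = 5/(2*(5/2 - t))
K_X(t) = log M_X(t) = -log(5/2 - t) - log(2) + log(5)
dK/dt = -2/(2*t - 5)
d^2K/dt^2 = 4/(4*t^2 - 20*t + 25)
d^3K/dt^3 = -16/(8*t^3 - 60*t^2 + 150*t - 125)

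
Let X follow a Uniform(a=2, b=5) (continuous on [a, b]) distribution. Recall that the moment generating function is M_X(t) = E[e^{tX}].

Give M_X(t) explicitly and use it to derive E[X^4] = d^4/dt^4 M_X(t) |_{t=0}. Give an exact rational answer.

M_X(t) = (e^(5*t) - e^(2*t))/(3*t)

E[X^4] = D^4[M](0) = 1031/5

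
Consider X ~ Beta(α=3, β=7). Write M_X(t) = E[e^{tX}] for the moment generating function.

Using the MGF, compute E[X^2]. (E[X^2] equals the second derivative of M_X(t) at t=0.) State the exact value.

M_X(t) = ₁F₁(3; 10; t)
D^2[M](t) = 6*₁F₁(5; 12; t)/55

E[X^2] = D^2[M](0) = 6/55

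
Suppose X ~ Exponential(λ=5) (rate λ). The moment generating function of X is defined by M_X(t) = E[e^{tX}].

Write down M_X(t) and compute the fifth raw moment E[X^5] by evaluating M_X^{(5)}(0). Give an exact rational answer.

M_X(t) = 5/(5 - t)
M′(t) = 5/(t^2 - 10*t + 25)
M′′(t) = -10/(t^3 - 15*t^2 + 75*t - 125)
M′′′(t) = 30/(t^4 - 20*t^3 + 150*t^2 - 500*t + 625)
M′′′′(t) = -120/(t^5 - 25*t^4 + 250*t^3 - 1250*t^2 + 3125*t - 3125)
M′′′′′(t) = 600/(t^6 - 30*t^5 + 375*t^4 - 2500*t^3 + 9375*t^2 - 18750*t + 15625)

E[X^5] = M′′′′′(0) = 24/625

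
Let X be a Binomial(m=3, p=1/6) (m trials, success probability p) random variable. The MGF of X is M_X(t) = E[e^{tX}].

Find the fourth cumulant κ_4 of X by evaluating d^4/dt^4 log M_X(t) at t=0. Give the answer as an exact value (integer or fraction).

M_X(t) = (e^(t)/6 + 5/6)^3
K_X(t) = log M_X(t) = 3*log(e^(t)/6 + 5/6)
dK/dt = 3*e^(t)/(e^(t) + 5)
d^2K/dt^2 = 15*e^(t)/(e^(2*t) + 10*e^(t) + 25)
d^3K/dt^3 = (-15*e^(2*t) + 75*e^(t))/(e^(3*t) + 15*e^(2*t) + 75*e^(t) + 125)
d^4K/dt^4 = (15*e^(3*t) - 300*e^(2*t) + 375*e^(t))/(e^(4*t) + 20*e^(3*t) + 150*e^(2*t) + 500*e^(t) + 625)

κ_4 = d^4K/dt^4 |_{t=0} = 5/72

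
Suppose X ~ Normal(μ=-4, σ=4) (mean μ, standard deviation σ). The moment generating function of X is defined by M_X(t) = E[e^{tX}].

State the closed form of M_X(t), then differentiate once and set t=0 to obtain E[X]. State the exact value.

M_X(t) = e^(8*t^2 - 4*t)
dM/dt = 16*t*e^(-4*t)*e^(8*t^2) - 4*e^(-4*t)*e^(8*t^2)

E[X] = dM/dt |_{t=0} = -4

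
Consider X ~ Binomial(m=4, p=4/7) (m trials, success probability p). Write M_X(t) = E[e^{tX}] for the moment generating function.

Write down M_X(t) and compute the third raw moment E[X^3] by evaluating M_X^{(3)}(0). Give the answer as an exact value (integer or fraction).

M_X(t) = (4*e^(t)/7 + 3/7)^4
dM/dt = 1024*e^(4*t)/2401 + 2304*e^(3*t)/2401 + 1728*e^(2*t)/2401 + 432*e^(t)/2401
d^2M/dt^2 = 4096*e^(4*t)/2401 + 6912*e^(3*t)/2401 + 3456*e^(2*t)/2401 + 432*e^(t)/2401
d^3M/dt^3 = 16384*e^(4*t)/2401 + 20736*e^(3*t)/2401 + 6912*e^(2*t)/2401 + 432*e^(t)/2401

E[X^3] = d^3M/dt^3 |_{t=0} = 6352/343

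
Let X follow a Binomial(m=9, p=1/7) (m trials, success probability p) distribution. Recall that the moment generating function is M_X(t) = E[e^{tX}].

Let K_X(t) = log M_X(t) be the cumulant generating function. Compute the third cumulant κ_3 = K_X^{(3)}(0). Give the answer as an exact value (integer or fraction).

κ_3 = d^3K/dt^3 |_{t=0} = 270/343

M_X(t) = (e^(t)/7 + 6/7)^9
K_X(t) = log M_X(t) = 9*log(e^(t)/7 + 6/7)
dK/dt = 9*e^(t)/(e^(t) + 6)
d^2K/dt^2 = 54*e^(t)/(e^(2*t) + 12*e^(t) + 36)
d^3K/dt^3 = (-54*e^(2*t) + 324*e^(t))/(e^(3*t) + 18*e^(2*t) + 108*e^(t) + 216)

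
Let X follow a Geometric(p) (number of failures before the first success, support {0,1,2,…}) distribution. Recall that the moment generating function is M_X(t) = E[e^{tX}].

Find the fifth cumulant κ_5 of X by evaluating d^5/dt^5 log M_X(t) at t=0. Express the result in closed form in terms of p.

M_X(t) = p/(-(1 - p)*e^(t) + 1)
K_X(t) = log M_X(t) = log(p) - log(-(1 - p)*e^(t) + 1)
K′(t) = (-p*e^(t) + e^(t))/(p*e^(t) - e^(t) + 1)
K′′(t) = (-p*e^(t) + e^(t))/(p^2*e^(2*t) - 2*p*e^(2*t) + 2*p*e^(t) + e^(2*t) - 2*e^(t) + 1)

κ_5 = K′′′′′(0) = (p^4 - 15*p^3 + 50*p^2 - 60*p + 24)/p^5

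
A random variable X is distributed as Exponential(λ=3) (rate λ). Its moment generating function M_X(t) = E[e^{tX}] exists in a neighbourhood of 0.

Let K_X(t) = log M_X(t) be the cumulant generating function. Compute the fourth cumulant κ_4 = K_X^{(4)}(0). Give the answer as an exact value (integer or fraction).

M_X(t) = 3/(3 - t)
K_X(t) = log M_X(t) = -log(3 - t) + log(3)
dK/dt = -1/(t - 3)
d^2K/dt^2 = 1/(t^2 - 6*t + 9)
d^3K/dt^3 = -2/(t^3 - 9*t^2 + 27*t - 27)
d^4K/dt^4 = 6/(t^4 - 12*t^3 + 54*t^2 - 108*t + 81)

κ_4 = d^4K/dt^4 |_{t=0} = 2/27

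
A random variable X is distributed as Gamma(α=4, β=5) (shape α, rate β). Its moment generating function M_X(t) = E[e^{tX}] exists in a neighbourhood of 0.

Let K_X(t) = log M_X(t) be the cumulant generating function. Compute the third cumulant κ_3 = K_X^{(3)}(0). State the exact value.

M_X(t) = 625/(5 - t)^4
K_X(t) = log M_X(t) = -4*log(5 - t) + 4*log(5)
D^3[K](t) = -8/(t^3 - 15*t^2 + 75*t - 125)

κ_3 = D^3[K](0) = 8/125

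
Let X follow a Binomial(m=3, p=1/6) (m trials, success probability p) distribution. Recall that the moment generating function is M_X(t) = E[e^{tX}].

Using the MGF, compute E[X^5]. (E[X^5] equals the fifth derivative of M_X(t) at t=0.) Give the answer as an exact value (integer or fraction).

M_X(t) = (e^(t)/6 + 5/6)^3
D^5[M](t) = 9*e^(3*t)/8 + 20*e^(2*t)/9 + 25*e^(t)/72

E[X^5] = D^5[M](0) = 133/36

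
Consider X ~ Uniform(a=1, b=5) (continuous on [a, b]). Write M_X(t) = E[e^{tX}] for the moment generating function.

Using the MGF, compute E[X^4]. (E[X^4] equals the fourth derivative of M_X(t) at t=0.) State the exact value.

E[X^4] = M′′′′(0) = 781/5

M_X(t) = (e^(5*t) - e^(t))/(4*t)
M′(t) = (5*t*e^(5*t) - t*e^(t) - e^(5*t) + e^(t))/(4*t^2)
M′′(t) = (25*t^2*e^(5*t) - t^2*e^(t) - 10*t*e^(5*t) + 2*t*e^(t) + 2*e^(5*t) - 2*e^(t))/(4*t^3)
M′′′(t) = (125*t^3*e^(5*t) - t^3*e^(t) - 75*t^2*e^(5*t) + 3*t^2*e^(t) + 30*t*e^(5*t) - 6*t*e^(t) - 6*e^(5*t) + 6*e^(t))/(4*t^4)
M′′′′(t) = (625*t^4*e^(5*t) - t^4*e^(t) - 500*t^3*e^(5*t) + 4*t^3*e^(t) + 300*t^2*e^(5*t) - 12*t^2*e^(t) - 120*t*e^(5*t) + 24*t*e^(t) + 24*e^(5*t) - 24*e^(t))/(4*t^5)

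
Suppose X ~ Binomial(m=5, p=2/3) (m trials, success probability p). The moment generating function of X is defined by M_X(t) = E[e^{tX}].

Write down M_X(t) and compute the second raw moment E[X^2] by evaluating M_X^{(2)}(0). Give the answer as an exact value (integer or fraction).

E[X^2] = D^2[M](0) = 110/9

M_X(t) = (2*e^(t)/3 + 1/3)^5
D^2[M](t) = 800*e^(5*t)/243 + 1280*e^(4*t)/243 + 80*e^(3*t)/27 + 160*e^(2*t)/243 + 10*e^(t)/243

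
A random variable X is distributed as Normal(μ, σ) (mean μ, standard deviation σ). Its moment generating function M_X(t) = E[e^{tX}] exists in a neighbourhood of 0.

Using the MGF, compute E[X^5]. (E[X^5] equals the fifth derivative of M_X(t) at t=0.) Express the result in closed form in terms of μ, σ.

M_X(t) = e^(μ*t + σ^2*t^2/2)
M′(t) = μ*e^(μ*t)*e^(σ^2*t^2/2) + σ^2*t*e^(μ*t)*e^(σ^2*t^2/2)
M′′(t) = μ^2*e^(μ*t)*e^(σ^2*t^2/2) + 2*μ*σ^2*t*e^(μ*t)*e^(σ^2*t^2/2) + σ^4*t^2*e^(μ*t)*e^(σ^2*t^2/2) + σ^2*e^(μ*t)*e^(σ^2*t^2/2)

E[X^5] = M′′′′′(0) = μ*(μ^4 + 10*μ^2*σ^2 + 15*σ^4)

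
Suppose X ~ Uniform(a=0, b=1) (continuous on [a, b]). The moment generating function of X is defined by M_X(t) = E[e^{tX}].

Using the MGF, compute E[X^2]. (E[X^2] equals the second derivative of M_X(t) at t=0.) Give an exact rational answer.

M_X(t) = (e^(t) - 1)/t
M′(t) = (t*e^(t) - e^(t) + 1)/t^2
M′′(t) = (t^2*e^(t) - 2*t*e^(t) + 2*e^(t) - 2)/t^3

E[X^2] = M′′(0) = 1/3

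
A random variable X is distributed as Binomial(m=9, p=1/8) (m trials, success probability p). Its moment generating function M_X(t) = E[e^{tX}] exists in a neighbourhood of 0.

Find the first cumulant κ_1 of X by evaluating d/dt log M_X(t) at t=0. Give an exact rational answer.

M_X(t) = (e^(t)/8 + 7/8)^9
K_X(t) = log M_X(t) = 9*log(e^(t)/8 + 7/8)
K′(t) = 9*e^(t)/(e^(t) + 7)

κ_1 = K′(0) = 9/8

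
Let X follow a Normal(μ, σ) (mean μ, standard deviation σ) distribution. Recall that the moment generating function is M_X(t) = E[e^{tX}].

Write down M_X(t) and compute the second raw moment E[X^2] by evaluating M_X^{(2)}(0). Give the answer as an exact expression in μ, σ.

M_X(t) = e^(μ*t + σ^2*t^2/2)
M^(2)(t) = μ^2*e^(μ*t)*e^(σ^2*t^2/2) + 2*μ*σ^2*t*e^(μ*t)*e^(σ^2*t^2/2) + σ^4*t^2*e^(μ*t)*e^(σ^2*t^2/2) + σ^2*e^(μ*t)*e^(σ^2*t^2/2)

E[X^2] = M^(2)(0) = μ^2 + σ^2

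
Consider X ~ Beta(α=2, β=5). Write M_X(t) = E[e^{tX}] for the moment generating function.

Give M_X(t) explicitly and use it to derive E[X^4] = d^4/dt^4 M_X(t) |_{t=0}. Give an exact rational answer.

E[X^4] = M^(4)(0) = 1/42

M_X(t) = ₁F₁(2; 7; t)
M^(4)(t) = ₁F₁(6; 11; t)/42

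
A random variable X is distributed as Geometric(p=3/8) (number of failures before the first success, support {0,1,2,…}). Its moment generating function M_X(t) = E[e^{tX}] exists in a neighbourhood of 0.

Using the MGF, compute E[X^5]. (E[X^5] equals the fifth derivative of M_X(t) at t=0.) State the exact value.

E[X^5] = M′′′′′(0) = 338135/81

M_X(t) = 3/(8*(1 - 5*e^(t)/8))
M′(t) = 15*e^(t)/(25*e^(2*t) - 80*e^(t) + 64)
M′′(t) = (-75*e^(2*t) - 120*e^(t))/(125*e^(3*t) - 600*e^(2*t) + 960*e^(t) - 512)
M′′′(t) = (375*e^(3*t) + 2400*e^(2*t) + 960*e^(t))/(625*e^(4*t) - 4000*e^(3*t) + 9600*e^(2*t) - 10240*e^(t) + 4096)
M′′′′(t) = (-1875*e^(4*t) - 33000*e^(3*t) - 52800*e^(2*t) - 7680*e^(t))/(3125*e^(5*t) - 25000*e^(4*t) + 80000*e^(3*t) - 128000*e^(2*t) + 102400*e^(t) - 32768)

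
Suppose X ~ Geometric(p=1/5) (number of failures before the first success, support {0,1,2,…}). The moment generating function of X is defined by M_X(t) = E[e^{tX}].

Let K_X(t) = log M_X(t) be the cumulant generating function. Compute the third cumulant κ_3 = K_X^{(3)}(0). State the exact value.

κ_3 = d^3K/dt^3 |_{t=0} = 180

M_X(t) = 1/(5*(1 - 4*e^(t)/5))
K_X(t) = log M_X(t) = -log(1 - 4*e^(t)/5) - log(5)
dK/dt = -4*e^(t)/(4*e^(t) - 5)
d^2K/dt^2 = 20*e^(t)/(16*e^(2*t) - 40*e^(t) + 25)
d^3K/dt^3 = (-80*e^(2*t) - 100*e^(t))/(64*e^(3*t) - 240*e^(2*t) + 300*e^(t) - 125)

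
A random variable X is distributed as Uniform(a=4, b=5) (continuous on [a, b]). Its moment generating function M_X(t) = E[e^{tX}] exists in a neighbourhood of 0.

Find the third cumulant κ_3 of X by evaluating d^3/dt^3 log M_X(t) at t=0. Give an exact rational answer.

M_X(t) = (e^(5*t) - e^(4*t))/t
K_X(t) = log M_X(t) = -log(t) + log(e^(5*t) - e^(4*t))
dK/dt = (5*t*e^(t) - 4*t - e^(t) + 1)/(t*e^(t) - t)
d^2K/dt^2 = (-t^2*e^(t) + e^(2*t) - 2*e^(t) + 1)/(t^2*e^(2*t) - 2*t^2*e^(t) + t^2)
d^3K/dt^3 = (t^3*e^(2*t) + t^3*e^(t) - 2*e^(3*t) + 6*e^(2*t) - 6*e^(t) + 2)/(t^3*e^(3*t) - 3*t^3*e^(2*t) + 3*t^3*e^(t) - t^3)

κ_3 = d^3K/dt^3 |_{t=0} = 0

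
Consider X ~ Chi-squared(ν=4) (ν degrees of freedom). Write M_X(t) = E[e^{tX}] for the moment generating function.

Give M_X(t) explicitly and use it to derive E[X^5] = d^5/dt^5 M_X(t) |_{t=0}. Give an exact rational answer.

M_X(t) = (1 - 2*t)^(-2)
M′(t) = -4/(8*t^3 - 12*t^2 + 6*t - 1)
M′′(t) = 24/(16*t^4 - 32*t^3 + 24*t^2 - 8*t + 1)
M′′′(t) = -192/(32*t^5 - 80*t^4 + 80*t^3 - 40*t^2 + 10*t - 1)
M′′′′(t) = 1920/(64*t^6 - 192*t^5 + 240*t^4 - 160*t^3 + 60*t^2 - 12*t + 1)
M′′′′′(t) = -23040/(128*t^7 - 448*t^6 + 672*t^5 - 560*t^4 + 280*t^3 - 84*t^2 + 14*t - 1)

E[X^5] = M′′′′′(0) = 23040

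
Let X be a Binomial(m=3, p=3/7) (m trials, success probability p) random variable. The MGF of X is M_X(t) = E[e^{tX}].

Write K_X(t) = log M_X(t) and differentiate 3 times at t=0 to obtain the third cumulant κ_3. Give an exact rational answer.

M_X(t) = (3*e^(t)/7 + 4/7)^3
K_X(t) = log M_X(t) = 3*log(3*e^(t)/7 + 4/7)
D^3[K](t) = (-108*e^(2*t) + 144*e^(t))/(27*e^(3*t) + 108*e^(2*t) + 144*e^(t) + 64)

κ_3 = D^3[K](0) = 36/343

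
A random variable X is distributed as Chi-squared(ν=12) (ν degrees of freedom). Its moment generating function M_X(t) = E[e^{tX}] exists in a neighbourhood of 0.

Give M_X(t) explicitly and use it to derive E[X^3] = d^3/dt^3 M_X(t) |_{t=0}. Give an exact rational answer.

E[X^3] = d^3M/dt^3 |_{t=0} = 2688

M_X(t) = (1 - 2*t)^(-6)
dM/dt = -12/(128*t^7 - 448*t^6 + 672*t^5 - 560*t^4 + 280*t^3 - 84*t^2 + 14*t - 1)
d^2M/dt^2 = 168/(256*t^8 - 1024*t^7 + 1792*t^6 - 1792*t^5 + 1120*t^4 - 448*t^3 + 112*t^2 - 16*t + 1)
d^3M/dt^3 = -2688/(512*t^9 - 2304*t^8 + 4608*t^7 - 5376*t^6 + 4032*t^5 - 2016*t^4 + 672*t^3 - 144*t^2 + 18*t - 1)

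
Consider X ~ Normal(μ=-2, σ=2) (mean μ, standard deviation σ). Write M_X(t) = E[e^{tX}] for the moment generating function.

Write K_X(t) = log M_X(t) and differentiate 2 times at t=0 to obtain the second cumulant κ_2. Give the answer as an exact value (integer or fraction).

M_X(t) = e^(2*t^2 - 2*t)
K_X(t) = log M_X(t) = 2*t^2 - 2*t
K′(t) = 4*t - 2
K′′(t) = 4

κ_2 = K′′(0) = 4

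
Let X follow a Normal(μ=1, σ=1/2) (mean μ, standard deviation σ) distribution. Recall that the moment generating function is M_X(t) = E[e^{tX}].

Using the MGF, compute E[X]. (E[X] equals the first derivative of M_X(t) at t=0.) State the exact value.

M_X(t) = e^(t^2/8 + t)
M^(1)(t) = t*e^(t)*e^(t^2/8)/4 + e^(t)*e^(t^2/8)

E[X] = M^(1)(0) = 1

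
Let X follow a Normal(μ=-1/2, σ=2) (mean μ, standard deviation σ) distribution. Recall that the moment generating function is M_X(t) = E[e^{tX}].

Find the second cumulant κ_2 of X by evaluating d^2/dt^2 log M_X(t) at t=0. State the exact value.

M_X(t) = e^(2*t^2 - t/2)
K_X(t) = log M_X(t) = 2*t^2 - t/2
D^2[K](t) = 4

κ_2 = D^2[K](0) = 4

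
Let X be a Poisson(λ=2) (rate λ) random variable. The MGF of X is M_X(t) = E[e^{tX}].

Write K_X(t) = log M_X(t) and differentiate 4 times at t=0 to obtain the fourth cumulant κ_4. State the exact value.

κ_4 = K′′′′(0) = 2

M_X(t) = e^(2*e^(t) - 2)
K_X(t) = log M_X(t) = 2*e^(t) - 2
K′(t) = 2*e^(t)
K′′(t) = 2*e^(t)
K′′′(t) = 2*e^(t)
K′′′′(t) = 2*e^(t)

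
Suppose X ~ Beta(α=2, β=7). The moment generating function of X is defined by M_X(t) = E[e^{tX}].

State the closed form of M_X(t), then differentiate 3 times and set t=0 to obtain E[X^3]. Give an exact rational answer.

M_X(t) = ₁F₁(2; 9; t)
D^3[M](t) = 4*₁F₁(5; 12; t)/165

E[X^3] = D^3[M](0) = 4/165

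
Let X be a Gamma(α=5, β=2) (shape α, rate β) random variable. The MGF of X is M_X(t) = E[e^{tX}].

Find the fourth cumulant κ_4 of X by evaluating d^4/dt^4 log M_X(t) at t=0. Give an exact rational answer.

M_X(t) = 32/(2 - t)^5
K_X(t) = log M_X(t) = -5*log(2 - t) + 5*log(2)
K^(4)(t) = 30/(t^4 - 8*t^3 + 24*t^2 - 32*t + 16)

κ_4 = K^(4)(0) = 15/8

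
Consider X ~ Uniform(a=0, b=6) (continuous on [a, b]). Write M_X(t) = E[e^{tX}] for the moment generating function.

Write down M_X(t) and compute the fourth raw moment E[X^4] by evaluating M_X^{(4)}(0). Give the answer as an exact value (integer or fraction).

M_X(t) = (e^(6*t) - 1)/(6*t)
M′(t) = (6*t*e^(6*t) - e^(6*t) + 1)/(6*t^2)
M′′(t) = (18*t^2*e^(6*t) - 6*t*e^(6*t) + e^(6*t) - 1)/(3*t^3)
M′′′(t) = (36*t^3*e^(6*t) - 18*t^2*e^(6*t) + 6*t*e^(6*t) - e^(6*t) + 1)/t^4
M′′′′(t) = (216*t^4*e^(6*t) - 144*t^3*e^(6*t) + 72*t^2*e^(6*t) - 24*t*e^(6*t) + 4*e^(6*t) - 4)/t^5

E[X^4] = M′′′′(0) = 1296/5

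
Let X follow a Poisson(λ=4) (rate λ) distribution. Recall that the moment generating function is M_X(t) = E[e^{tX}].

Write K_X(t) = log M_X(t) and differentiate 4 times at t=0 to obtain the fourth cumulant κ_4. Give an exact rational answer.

κ_4 = K′′′′(0) = 4

M_X(t) = e^(4*e^(t) - 4)
K_X(t) = log M_X(t) = 4*e^(t) - 4
K′(t) = 4*e^(t)
K′′(t) = 4*e^(t)
K′′′(t) = 4*e^(t)
K′′′′(t) = 4*e^(t)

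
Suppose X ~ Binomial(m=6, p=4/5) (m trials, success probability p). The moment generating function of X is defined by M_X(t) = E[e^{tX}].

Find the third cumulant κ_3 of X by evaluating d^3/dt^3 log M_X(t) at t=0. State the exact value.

M_X(t) = (4*e^(t)/5 + 1/5)^6
K_X(t) = log M_X(t) = 6*log(4*e^(t)/5 + 1/5)
dK/dt = 24*e^(t)/(4*e^(t) + 1)
d^2K/dt^2 = 24*e^(t)/(16*e^(2*t) + 8*e^(t) + 1)
d^3K/dt^3 = (-96*e^(2*t) + 24*e^(t))/(64*e^(3*t) + 48*e^(2*t) + 12*e^(t) + 1)

κ_3 = d^3K/dt^3 |_{t=0} = -72/125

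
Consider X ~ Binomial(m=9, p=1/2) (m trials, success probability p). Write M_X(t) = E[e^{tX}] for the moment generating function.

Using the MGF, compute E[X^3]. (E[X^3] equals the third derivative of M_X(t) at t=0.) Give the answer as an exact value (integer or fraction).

E[X^3] = M^(3)(0) = 243/2

M_X(t) = (e^(t)/2 + 1/2)^9
M^(3)(t) = 729*e^(9*t)/512 + 9*e^(8*t) + 3087*e^(7*t)/128 + 567*e^(6*t)/16 + 7875*e^(5*t)/256 + 63*e^(4*t)/4 + 567*e^(3*t)/128 + 9*e^(2*t)/16 + 9*e^(t)/512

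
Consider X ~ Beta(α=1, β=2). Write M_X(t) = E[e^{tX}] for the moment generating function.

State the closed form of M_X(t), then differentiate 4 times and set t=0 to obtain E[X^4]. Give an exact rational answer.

E[X^4] = M′′′′(0) = 1/15

M_X(t) = ₁F₁(1; 3; t)
M′(t) = ₁F₁(2; 4; t)/3
M′′(t) = ₁F₁(3; 5; t)/6
M′′′(t) = ₁F₁(4; 6; t)/10
M′′′′(t) = ₁F₁(5; 7; t)/15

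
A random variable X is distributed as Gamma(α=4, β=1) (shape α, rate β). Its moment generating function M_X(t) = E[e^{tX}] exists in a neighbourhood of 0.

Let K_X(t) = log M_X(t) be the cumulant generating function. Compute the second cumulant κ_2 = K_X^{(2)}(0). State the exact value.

κ_2 = d^2K/dt^2 |_{t=0} = 4

M_X(t) = (1 - t)^(-4)
K_X(t) = log M_X(t) = -4*log(1 - t)
dK/dt = -4/(t - 1)
d^2K/dt^2 = 4/(t^2 - 2*t + 1)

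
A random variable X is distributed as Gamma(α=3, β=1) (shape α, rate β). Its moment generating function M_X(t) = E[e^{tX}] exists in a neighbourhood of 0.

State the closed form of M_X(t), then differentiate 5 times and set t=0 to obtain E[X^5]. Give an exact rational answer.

M_X(t) = (1 - t)^(-3)
dM/dt = 3/(t^4 - 4*t^3 + 6*t^2 - 4*t + 1)
d^2M/dt^2 = -12/(t^5 - 5*t^4 + 10*t^3 - 10*t^2 + 5*t - 1)
d^3M/dt^3 = 60/(t^6 - 6*t^5 + 15*t^4 - 20*t^3 + 15*t^2 - 6*t + 1)
d^4M/dt^4 = -360/(t^7 - 7*t^6 + 21*t^5 - 35*t^4 + 35*t^3 - 21*t^2 + 7*t - 1)
d^5M/dt^5 = 2520/(t^8 - 8*t^7 + 28*t^6 - 56*t^5 + 70*t^4 - 56*t^3 + 28*t^2 - 8*t + 1)

E[X^5] = d^5M/dt^5 |_{t=0} = 2520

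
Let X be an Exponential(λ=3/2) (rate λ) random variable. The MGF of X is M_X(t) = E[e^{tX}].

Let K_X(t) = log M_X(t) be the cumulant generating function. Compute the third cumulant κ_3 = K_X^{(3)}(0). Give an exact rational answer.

κ_3 = d^3K/dt^3 |_{t=0} = 16/27

M_X(t) = 3/(2*(3/2 - t))
K_X(t) = log M_X(t) = -log(3/2 - t) - log(2) + log(3)
dK/dt = -2/(2*t - 3)
d^2K/dt^2 = 4/(4*t^2 - 12*t + 9)
d^3K/dt^3 = -16/(8*t^3 - 36*t^2 + 54*t - 27)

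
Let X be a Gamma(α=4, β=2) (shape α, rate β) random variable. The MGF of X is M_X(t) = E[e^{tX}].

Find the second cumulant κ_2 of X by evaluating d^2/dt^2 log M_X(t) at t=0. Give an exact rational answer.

κ_2 = K^(2)(0) = 1

M_X(t) = 16/(2 - t)^4
K_X(t) = log M_X(t) = -4*log(2 - t) + 4*log(2)
K^(2)(t) = 4/(t^2 - 4*t + 4)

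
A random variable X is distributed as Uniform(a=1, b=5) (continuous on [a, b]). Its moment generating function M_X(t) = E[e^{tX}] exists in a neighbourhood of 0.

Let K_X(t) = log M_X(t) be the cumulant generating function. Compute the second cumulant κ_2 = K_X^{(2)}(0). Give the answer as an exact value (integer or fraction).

M_X(t) = (e^(5*t) - e^(t))/(4*t)
K_X(t) = log M_X(t) = -log(t) + log(e^(5*t) - e^(t)) - 2*log(2)
D^2[K](t) = (-16*t^2*e^(4*t) + e^(8*t) - 2*e^(4*t) + 1)/(t^2*e^(8*t) - 2*t^2*e^(4*t) + t^2)

κ_2 = D^2[K](0) = 4/3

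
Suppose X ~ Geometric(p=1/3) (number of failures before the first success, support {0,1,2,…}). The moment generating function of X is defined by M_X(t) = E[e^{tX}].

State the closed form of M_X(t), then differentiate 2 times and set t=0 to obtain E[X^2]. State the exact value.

M_X(t) = 1/(3*(1 - 2*e^(t)/3))
M^(2)(t) = (-4*e^(2*t) - 6*e^(t))/(8*e^(3*t) - 36*e^(2*t) + 54*e^(t) - 27)

E[X^2] = M^(2)(0) = 10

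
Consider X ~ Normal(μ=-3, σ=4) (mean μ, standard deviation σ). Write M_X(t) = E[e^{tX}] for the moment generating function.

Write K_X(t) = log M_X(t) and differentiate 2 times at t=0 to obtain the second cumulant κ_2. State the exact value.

κ_2 = K^(2)(0) = 16

M_X(t) = e^(8*t^2 - 3*t)
K_X(t) = log M_X(t) = 8*t^2 - 3*t
K^(2)(t) = 16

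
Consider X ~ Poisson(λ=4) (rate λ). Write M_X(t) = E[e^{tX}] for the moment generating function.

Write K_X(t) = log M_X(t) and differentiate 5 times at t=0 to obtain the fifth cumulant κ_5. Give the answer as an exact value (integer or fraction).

M_X(t) = e^(4*e^(t) - 4)
K_X(t) = log M_X(t) = 4*e^(t) - 4
dK/dt = 4*e^(t)
d^2K/dt^2 = 4*e^(t)
d^3K/dt^3 = 4*e^(t)
d^4K/dt^4 = 4*e^(t)
d^5K/dt^5 = 4*e^(t)

κ_5 = d^5K/dt^5 |_{t=0} = 4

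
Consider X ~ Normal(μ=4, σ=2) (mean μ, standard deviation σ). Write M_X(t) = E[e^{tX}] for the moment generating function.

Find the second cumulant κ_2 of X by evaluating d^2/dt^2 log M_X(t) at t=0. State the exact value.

M_X(t) = e^(2*t^2 + 4*t)
K_X(t) = log M_X(t) = 2*t^2 + 4*t
K′(t) = 4*t + 4
K′′(t) = 4

κ_2 = K′′(0) = 4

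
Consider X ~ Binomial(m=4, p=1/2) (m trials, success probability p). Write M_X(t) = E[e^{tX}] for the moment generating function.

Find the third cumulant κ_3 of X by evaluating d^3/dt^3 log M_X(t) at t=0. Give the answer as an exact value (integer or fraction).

κ_3 = D^3[K](0) = 0

M_X(t) = (e^(t)/2 + 1/2)^4
K_X(t) = log M_X(t) = 4*log(e^(t)/2 + 1/2)
D^3[K](t) = (-4*e^(2*t) + 4*e^(t))/(e^(3*t) + 3*e^(2*t) + 3*e^(t) + 1)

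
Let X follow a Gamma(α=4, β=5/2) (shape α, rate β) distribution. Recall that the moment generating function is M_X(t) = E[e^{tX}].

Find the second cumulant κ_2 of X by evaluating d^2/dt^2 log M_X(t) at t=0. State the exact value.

M_X(t) = 625/(16*(5/2 - t)^4)
K_X(t) = log M_X(t) = -4*log(5/2 - t) - 4*log(2) + 4*log(5)
K^(2)(t) = 16/(4*t^2 - 20*t + 25)

κ_2 = K^(2)(0) = 16/25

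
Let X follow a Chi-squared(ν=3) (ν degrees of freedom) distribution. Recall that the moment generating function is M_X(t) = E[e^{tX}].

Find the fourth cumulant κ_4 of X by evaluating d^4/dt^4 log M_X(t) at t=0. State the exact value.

M_X(t) = (1 - 2*t)^(-3/2)
K_X(t) = log M_X(t) = -3*log(1 - 2*t)/2
K^(4)(t) = 144/(16*t^4 - 32*t^3 + 24*t^2 - 8*t + 1)

κ_4 = K^(4)(0) = 144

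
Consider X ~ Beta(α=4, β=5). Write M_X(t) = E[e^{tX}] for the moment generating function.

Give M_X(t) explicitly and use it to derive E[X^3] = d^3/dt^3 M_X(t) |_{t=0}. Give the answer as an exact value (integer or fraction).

E[X^3] = M^(3)(0) = 4/33

M_X(t) = ₁F₁(4; 9; t)
M^(3)(t) = 4*₁F₁(7; 12; t)/33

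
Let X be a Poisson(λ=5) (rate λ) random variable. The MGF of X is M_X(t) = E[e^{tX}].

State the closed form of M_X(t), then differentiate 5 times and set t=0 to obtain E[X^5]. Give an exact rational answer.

E[X^5] = M′′′′′(0) = 12880

M_X(t) = e^(5*e^(t) - 5)
M′(t) = 5*e^(-5)*e^(t)*e^(5*e^(t))
M′′(t) = (25*e^(2*t)*e^(5*e^(t)) + 5*e^(t)*e^(5*e^(t)))*e^(-5)
M′′′(t) = (125*e^(3*t)*e^(5*e^(t)) + 75*e^(2*t)*e^(5*e^(t)) + 5*e^(t)*e^(5*e^(t)))*e^(-5)
M′′′′(t) = (625*e^(4*t)*e^(5*e^(t)) + 750*e^(3*t)*e^(5*e^(t)) + 175*e^(2*t)*e^(5*e^(t)) + 5*e^(t)*e^(5*e^(t)))*e^(-5)
M′′′′′(t) = (3125*e^(5*t)*e^(5*e^(t)) + 6250*e^(4*t)*e^(5*e^(t)) + 3125*e^(3*t)*e^(5*e^(t)) + 375*e^(2*t)*e^(5*e^(t)) + 5*e^(t)*e^(5*e^(t)))*e^(-5)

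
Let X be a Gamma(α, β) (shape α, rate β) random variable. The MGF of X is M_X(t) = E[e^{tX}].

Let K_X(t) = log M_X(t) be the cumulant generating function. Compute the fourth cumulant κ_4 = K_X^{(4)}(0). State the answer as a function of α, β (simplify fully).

M_X(t) = (β/(β - t))^α
K_X(t) = log M_X(t) = α*(log(β) - log(β - t))
K′(t) = -α/(-β + t)
K′′(t) = α/(β^2 - 2*β*t + t^2)
K′′′(t) = -2*α/(-β^3 + 3*β^2*t - 3*β*t^2 + t^3)
K′′′′(t) = 6*α/(β^4 - 4*β^3*t + 6*β^2*t^2 - 4*β*t^3 + t^4)

κ_4 = K′′′′(0) = 6*α/β^4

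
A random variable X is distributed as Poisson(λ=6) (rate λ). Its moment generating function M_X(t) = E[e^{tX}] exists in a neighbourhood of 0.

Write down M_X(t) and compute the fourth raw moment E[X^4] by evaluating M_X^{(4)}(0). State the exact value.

M_X(t) = e^(6*e^(t) - 6)
D^4[M](t) = (1296*e^(4*t)*e^(6*e^(t)) + 1296*e^(3*t)*e^(6*e^(t)) + 252*e^(2*t)*e^(6*e^(t)) + 6*e^(t)*e^(6*e^(t)))*e^(-6)

E[X^4] = D^4[M](0) = 2850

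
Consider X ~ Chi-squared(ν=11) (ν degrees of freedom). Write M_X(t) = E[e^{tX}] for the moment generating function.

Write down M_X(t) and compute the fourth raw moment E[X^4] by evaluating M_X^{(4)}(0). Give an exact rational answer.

M_X(t) = (1 - 2*t)^(-11/2)

E[X^4] = M^(4)(0) = 36465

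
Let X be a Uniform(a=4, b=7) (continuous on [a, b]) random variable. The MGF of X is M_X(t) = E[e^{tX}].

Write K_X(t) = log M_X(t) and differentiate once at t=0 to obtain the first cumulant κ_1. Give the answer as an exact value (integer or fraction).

κ_1 = dK/dt |_{t=0} = 11/2

M_X(t) = (e^(7*t) - e^(4*t))/(3*t)
K_X(t) = log M_X(t) = -log(t) + log(e^(7*t) - e^(4*t)) - log(3)
dK/dt = (7*t*e^(3*t) - 4*t - e^(3*t) + 1)/(t*e^(3*t) - t)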